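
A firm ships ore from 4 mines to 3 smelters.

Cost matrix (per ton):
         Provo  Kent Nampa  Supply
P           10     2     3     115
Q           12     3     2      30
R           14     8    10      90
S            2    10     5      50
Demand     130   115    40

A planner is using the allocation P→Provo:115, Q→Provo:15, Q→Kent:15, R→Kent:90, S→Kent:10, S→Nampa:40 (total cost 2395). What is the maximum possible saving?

Current plan cost = 115·10 + 15·12 + 15·3 + 90·8 + 10·10 + 40·5 = 2395.
Optimal plan:
  P–Kent: 105 tons
  P–Nampa: 10 tons
  Q–Nampa: 30 tons
  R–Provo: 80 tons
  R–Kent: 10 tons
  S–Provo: 50 tons
Optimal cost = 1600.
Saving = 2395 − 1600 = 795.

795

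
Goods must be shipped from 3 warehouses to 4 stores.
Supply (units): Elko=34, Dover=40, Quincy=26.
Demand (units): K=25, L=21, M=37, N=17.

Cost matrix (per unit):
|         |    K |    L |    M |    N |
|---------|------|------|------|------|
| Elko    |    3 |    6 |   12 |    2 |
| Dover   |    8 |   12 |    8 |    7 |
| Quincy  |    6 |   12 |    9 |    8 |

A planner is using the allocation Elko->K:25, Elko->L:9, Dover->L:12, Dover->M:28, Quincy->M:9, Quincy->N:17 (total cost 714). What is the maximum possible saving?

Current plan cost = 25·3 + 9·6 + 12·12 + 28·8 + 9·9 + 17·8 = 714.
Optimal plan:
  Elko to L: 21 × 6 = 126
  Elko to N: 13 × 2 = 26
  Dover to M: 36 × 8 = 288
  Dover to N: 4 × 7 = 28
  Quincy to K: 25 × 6 = 150
  Quincy to M: 1 × 9 = 9
Optimal cost = 627.
Saving = 714 − 627 = 87.

87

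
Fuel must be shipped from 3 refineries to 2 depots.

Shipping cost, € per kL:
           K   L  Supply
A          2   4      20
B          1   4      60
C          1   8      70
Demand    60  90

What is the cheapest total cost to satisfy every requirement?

460

Optimal allocation:
  A–L: 20 × €4 = €80
  B–L: 60 × €4 = €240
  C–K: 60 × €1 = €60
  C–L: 10 × €8 = €80
Total = 80 + 240 + 60 + 80 = €460.
(Supply check: A ships 20; B ships 60; C ships 70.)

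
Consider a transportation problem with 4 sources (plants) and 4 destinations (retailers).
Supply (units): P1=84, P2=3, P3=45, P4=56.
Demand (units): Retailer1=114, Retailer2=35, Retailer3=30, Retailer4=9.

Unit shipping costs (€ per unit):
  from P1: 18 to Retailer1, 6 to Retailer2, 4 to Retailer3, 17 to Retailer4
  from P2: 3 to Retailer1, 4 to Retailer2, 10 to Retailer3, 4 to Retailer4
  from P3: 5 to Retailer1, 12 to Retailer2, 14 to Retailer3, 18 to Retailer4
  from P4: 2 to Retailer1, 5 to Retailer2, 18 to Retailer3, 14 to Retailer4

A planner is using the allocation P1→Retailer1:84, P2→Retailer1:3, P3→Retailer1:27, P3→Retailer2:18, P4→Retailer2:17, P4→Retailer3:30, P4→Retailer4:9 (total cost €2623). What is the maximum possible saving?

1614

Current plan cost = 84·18 + 3·3 + 27·5 + 18·12 + 17·5 + 30·18 + 9·14 = €2623.
Optimal plan:
  P1->Retailer1: 10 × €18 = €180
  P1->Retailer2: 35 × €6 = €210
  P1->Retailer3: 30 × €4 = €120
  P1->Retailer4: 9 × €17 = €153
  P2->Retailer1: 3 × €3 = €9
  P3->Retailer1: 45 × €5 = €225
  P4->Retailer1: 56 × €2 = €112
Optimal cost = €1009.
Saving = 2623 − 1009 = €1614.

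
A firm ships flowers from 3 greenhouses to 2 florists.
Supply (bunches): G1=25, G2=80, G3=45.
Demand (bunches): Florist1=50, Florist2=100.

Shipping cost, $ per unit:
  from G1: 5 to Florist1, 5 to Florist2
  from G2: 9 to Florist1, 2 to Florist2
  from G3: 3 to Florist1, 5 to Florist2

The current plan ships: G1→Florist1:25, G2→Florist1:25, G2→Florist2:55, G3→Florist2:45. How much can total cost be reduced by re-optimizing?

265

Current plan cost = 25·5 + 25·9 + 55·2 + 45·5 = $685.
Optimal plan:
  G1 to Florist1: 5 bunches
  G1 to Florist2: 20 bunches
  G2 to Florist2: 80 bunches
  G3 to Florist1: 45 bunches
Optimal cost = $420.
Saving = 685 − 420 = $265.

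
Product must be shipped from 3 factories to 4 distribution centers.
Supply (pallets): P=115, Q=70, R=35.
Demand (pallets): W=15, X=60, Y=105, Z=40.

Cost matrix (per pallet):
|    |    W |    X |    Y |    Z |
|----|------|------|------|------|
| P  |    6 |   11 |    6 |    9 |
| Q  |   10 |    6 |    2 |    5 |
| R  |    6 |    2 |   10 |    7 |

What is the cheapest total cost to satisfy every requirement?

One minimum-cost allocation:
  P->W: 15 × 6 = 90
  P->Y: 60 × 6 = 360
  P->Z: 40 × 9 = 360
  Q->X: 25 × 6 = 150
  Q->Y: 45 × 2 = 90
  R->X: 35 × 2 = 70
Total = 90 + 360 + 360 + 150 + 90 + 70 = 1120.

1120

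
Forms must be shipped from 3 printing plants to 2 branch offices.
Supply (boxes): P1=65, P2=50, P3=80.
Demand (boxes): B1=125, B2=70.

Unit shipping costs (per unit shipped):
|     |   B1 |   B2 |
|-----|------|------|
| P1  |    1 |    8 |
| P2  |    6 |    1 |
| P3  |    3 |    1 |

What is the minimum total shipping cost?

315

An optimal shipping plan:
  P1->B1: 65 × 1 = 65
  P2->B2: 50 × 1 = 50
  P3->B1: 60 × 3 = 180
  P3->B2: 20 × 1 = 20
Total = 65 + 50 + 180 + 20 = 315.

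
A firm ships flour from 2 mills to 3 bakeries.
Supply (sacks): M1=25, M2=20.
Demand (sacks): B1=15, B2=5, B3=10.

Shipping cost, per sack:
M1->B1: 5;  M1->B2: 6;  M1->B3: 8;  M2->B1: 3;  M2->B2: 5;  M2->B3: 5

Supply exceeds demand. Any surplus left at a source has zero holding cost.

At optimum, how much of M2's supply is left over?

0

An optimal plan:
  M1 to B1: 5 × 5 = 25
  M1 to B2: 5 × 6 = 30
  M2 to B1: 10 × 3 = 30
  M2 to B3: 10 × 5 = 50
Total cost = 135.
M2 ships 20 of its 20, leaving 0.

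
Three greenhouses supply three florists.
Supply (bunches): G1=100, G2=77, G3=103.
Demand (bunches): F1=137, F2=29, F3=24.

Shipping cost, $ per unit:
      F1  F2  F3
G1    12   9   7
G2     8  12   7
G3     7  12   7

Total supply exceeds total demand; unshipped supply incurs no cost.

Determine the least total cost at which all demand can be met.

1422

One minimum-cost allocation:
  G1 to F2: 29 bunches
  G2 to F1: 34 bunches
  G2 to F3: 24 bunches
  G3 to F1: 103 bunches
Total cost = $1422.
(Supply check: G1 ships 29; G2 ships 58; G3 ships 103.)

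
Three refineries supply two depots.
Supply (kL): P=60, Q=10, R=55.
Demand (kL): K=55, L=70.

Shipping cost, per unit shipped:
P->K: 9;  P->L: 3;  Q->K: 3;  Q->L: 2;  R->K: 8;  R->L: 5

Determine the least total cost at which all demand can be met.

A cheapest plan:
  P–L: 60 × 3 = 180
  Q–K: 10 × 3 = 30
  R–K: 45 × 8 = 360
  R–L: 10 × 5 = 50
Total = 180 + 30 + 360 + 50 = 620.

620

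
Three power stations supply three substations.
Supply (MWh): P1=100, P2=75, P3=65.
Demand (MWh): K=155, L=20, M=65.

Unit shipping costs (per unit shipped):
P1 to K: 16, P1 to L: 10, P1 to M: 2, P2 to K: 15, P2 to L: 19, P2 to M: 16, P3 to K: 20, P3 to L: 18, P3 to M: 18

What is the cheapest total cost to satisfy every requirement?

2995

One minimum-cost allocation:
  P1->K: 15 × 16 = 240
  P1->L: 20 × 10 = 200
  P1->M: 65 × 2 = 130
  P2->K: 75 × 15 = 1125
  P3->K: 65 × 20 = 1300
Total = 240 + 200 + 130 + 1125 + 1300 = 2995.
(Supply check: P1 ships 100; P2 ships 75; P3 ships 65.)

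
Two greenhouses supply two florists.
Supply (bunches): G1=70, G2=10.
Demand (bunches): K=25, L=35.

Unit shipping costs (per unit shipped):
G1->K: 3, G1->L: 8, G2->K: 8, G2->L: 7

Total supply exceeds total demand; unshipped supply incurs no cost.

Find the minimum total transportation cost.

Optimal allocation:
  G1->K: 25 bunches
  G1->L: 25 bunches
  G2->L: 10 bunches
Total cost = 345.
(Supply check: G1 ships 50; G2 ships 10.)

345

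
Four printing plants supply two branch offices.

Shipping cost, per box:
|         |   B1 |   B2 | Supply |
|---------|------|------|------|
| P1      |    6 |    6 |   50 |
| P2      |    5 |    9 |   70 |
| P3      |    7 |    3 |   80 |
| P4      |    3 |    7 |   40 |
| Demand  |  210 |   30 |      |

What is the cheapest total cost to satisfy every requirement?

A cheapest plan:
  P1->B1: 50 boxes
  P2->B1: 70 boxes
  P3->B1: 50 boxes
  P3->B2: 30 boxes
  P4->B1: 40 boxes
Total cost = 1210.

1210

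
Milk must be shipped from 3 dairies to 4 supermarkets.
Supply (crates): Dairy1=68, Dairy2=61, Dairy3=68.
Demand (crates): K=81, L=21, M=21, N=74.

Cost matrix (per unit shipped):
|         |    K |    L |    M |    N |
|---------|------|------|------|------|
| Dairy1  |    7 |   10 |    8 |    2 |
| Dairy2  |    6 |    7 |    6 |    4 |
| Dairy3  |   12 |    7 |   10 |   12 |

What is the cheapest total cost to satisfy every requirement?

Optimal allocation:
  Dairy1 to N: 68 × 2 = 136
  Dairy2 to K: 55 × 6 = 330
  Dairy2 to N: 6 × 4 = 24
  Dairy3 to K: 26 × 12 = 312
  Dairy3 to L: 21 × 7 = 147
  Dairy3 to M: 21 × 10 = 210
Total = 136 + 330 + 24 + 312 + 147 + 210 = 1159.

1159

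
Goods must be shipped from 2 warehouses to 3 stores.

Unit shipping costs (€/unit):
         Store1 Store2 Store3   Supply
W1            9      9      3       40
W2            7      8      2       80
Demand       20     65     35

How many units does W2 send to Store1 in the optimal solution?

20

Solving gives:
  W1→Store2: 40 × €9 = €360
  W2→Store1: 20 × €7 = €140
  W2→Store2: 25 × €8 = €200
  W2→Store3: 35 × €2 = €70
Total cost = €770.
So W2→Store1 carries 20 units.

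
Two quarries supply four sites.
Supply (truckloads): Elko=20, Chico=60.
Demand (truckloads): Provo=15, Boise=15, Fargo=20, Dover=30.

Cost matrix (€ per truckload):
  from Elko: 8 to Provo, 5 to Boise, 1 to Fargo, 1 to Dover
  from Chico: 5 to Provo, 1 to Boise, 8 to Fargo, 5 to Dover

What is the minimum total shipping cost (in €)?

260

An optimal shipping plan:
  Elko–Fargo: 20 × €1 = €20
  Chico–Provo: 15 × €5 = €75
  Chico–Boise: 15 × €1 = €15
  Chico–Dover: 30 × €5 = €150
Total = 20 + 75 + 15 + 150 = €260.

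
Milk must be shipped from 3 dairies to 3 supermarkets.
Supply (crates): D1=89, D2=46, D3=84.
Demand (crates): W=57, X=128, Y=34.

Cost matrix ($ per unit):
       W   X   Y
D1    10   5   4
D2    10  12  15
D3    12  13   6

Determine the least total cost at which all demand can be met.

1748

A cheapest plan:
  D1–X: 89 crates
  D2–W: 46 crates
  D3–W: 11 crates
  D3–X: 39 crates
  D3–Y: 34 crates
Total cost = $1748.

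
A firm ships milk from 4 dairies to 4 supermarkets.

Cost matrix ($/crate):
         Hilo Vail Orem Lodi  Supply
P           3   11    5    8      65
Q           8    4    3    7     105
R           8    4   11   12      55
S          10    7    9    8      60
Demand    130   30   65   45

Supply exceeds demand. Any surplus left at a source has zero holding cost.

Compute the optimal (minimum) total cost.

1390

A cheapest plan:
  P->Hilo: 65 crates
  Q->Hilo: 10 crates
  Q->Vail: 30 crates
  Q->Orem: 65 crates
  R->Hilo: 55 crates
  S->Lodi: 45 crates
Total cost = $1390.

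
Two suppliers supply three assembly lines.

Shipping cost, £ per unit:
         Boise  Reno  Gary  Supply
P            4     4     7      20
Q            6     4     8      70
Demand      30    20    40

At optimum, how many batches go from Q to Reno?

20

Optimal shipments:
  P→Boise: 20 × £4 = £80
  Q→Boise: 10 × £6 = £60
  Q→Reno: 20 × £4 = £80
  Q→Gary: 40 × £8 = £320
Total cost = £540.
So Q→Reno carries 20 batches.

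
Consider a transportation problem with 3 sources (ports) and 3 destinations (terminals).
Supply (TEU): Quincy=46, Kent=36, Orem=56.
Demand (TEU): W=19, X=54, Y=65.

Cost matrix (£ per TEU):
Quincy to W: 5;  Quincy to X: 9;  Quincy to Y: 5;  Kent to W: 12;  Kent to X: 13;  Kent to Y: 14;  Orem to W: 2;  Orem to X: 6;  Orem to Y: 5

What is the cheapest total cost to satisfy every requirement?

939

One minimum-cost allocation:
  Quincy→Y: 46 TEU
  Kent→X: 36 TEU
  Orem→W: 19 TEU
  Orem→X: 18 TEU
  Orem→Y: 19 TEU
Total cost = £939.
(Supply check: Quincy ships 46; Kent ships 36; Orem ships 56.)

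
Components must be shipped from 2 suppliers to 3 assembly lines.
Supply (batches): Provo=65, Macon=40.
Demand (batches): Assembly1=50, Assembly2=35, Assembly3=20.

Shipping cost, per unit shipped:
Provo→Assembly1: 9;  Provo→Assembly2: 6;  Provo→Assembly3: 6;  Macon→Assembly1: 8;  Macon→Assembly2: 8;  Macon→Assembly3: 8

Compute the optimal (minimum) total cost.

Optimal allocation:
  Provo–Assembly1: 10 × 9 = 90
  Provo–Assembly2: 35 × 6 = 210
  Provo–Assembly3: 20 × 6 = 120
  Macon–Assembly1: 40 × 8 = 320
Total = 90 + 210 + 120 + 320 = 740.
(Supply check: Provo ships 65; Macon ships 40.)

740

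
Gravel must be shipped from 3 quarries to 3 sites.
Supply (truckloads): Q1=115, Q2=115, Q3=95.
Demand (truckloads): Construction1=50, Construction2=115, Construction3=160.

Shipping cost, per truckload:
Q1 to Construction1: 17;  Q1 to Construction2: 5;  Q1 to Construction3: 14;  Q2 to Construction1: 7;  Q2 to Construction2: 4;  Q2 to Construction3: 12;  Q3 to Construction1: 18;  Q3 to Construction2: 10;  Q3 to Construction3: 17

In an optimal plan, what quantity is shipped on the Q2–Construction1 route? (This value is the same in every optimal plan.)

Solving gives:
  Q1 to Construction2: 115 × 5 = 575
  Q2 to Construction1: 50 × 7 = 350
  Q2 to Construction3: 65 × 12 = 780
  Q3 to Construction3: 95 × 17 = 1615
Total cost = 3320.
So Q2→Construction1 carries 50 truckloads.

50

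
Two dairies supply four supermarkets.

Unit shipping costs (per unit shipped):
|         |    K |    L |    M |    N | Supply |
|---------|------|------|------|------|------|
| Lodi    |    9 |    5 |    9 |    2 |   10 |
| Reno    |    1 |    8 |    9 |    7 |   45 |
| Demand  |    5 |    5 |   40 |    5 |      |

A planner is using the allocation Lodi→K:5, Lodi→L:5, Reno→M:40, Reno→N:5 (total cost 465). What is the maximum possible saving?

65

Current plan cost = 5·9 + 5·5 + 40·9 + 5·7 = 465.
Optimal plan:
  Lodi->L: 5 × 5 = 25
  Lodi->N: 5 × 2 = 10
  Reno->K: 5 × 1 = 5
  Reno->M: 40 × 9 = 360
Optimal cost = 400.
Saving = 465 − 400 = 65.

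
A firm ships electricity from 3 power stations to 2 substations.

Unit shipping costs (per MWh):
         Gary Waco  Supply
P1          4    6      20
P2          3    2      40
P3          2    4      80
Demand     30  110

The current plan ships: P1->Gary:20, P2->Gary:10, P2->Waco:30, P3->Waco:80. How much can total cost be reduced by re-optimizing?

Current plan cost = 20·4 + 10·3 + 30·2 + 80·4 = 490.
Optimal plan:
  P1→Waco: 20 × 6 = 120
  P2→Waco: 40 × 2 = 80
  P3→Gary: 30 × 2 = 60
  P3→Waco: 50 × 4 = 200
Optimal cost = 460.
Saving = 490 − 460 = 30.

30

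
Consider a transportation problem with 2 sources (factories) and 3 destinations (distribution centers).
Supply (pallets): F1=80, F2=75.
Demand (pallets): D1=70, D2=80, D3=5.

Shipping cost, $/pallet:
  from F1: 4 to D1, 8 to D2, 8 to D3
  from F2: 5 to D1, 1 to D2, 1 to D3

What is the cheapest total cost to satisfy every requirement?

An optimal shipping plan:
  F1–D1: 70 pallets
  F1–D2: 5 pallets
  F1–D3: 5 pallets
  F2–D2: 75 pallets
Total cost = $435.

435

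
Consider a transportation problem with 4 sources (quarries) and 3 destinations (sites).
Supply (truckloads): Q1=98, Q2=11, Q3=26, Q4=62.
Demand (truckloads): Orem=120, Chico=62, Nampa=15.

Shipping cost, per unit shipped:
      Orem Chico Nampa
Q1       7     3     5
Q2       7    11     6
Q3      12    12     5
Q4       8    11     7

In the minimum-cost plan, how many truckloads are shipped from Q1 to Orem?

36

The minimum-cost plan:
  Q1 to Orem: 36 × 7 = 252
  Q1 to Chico: 62 × 3 = 186
  Q2 to Orem: 11 × 7 = 77
  Q3 to Orem: 11 × 12 = 132
  Q3 to Nampa: 15 × 5 = 75
  Q4 to Orem: 62 × 8 = 496
Total cost = 1218.
So Q1→Orem carries 36 truckloads.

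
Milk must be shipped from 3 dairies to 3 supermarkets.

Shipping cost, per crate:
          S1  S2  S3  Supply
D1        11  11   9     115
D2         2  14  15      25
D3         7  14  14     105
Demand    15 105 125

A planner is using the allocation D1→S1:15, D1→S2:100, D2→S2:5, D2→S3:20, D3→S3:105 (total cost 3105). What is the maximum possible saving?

430

Current plan cost = 15·11 + 100·11 + 5·14 + 20·15 + 105·14 = 3105.
Optimal plan:
  D1–S3: 115 crates
  D2–S1: 15 crates
  D2–S2: 10 crates
  D3–S2: 95 crates
  D3–S3: 10 crates
Optimal cost = 2675.
Saving = 3105 − 2675 = 430.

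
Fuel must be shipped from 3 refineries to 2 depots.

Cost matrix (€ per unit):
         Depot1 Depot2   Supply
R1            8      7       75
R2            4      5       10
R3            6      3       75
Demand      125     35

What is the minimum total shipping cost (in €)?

985

An optimal shipping plan:
  R1->Depot1: 75 × €8 = €600
  R2->Depot1: 10 × €4 = €40
  R3->Depot1: 40 × €6 = €240
  R3->Depot2: 35 × €3 = €105
Total = 600 + 40 + 240 + 105 = €985.
(Supply check: R1 ships 75; R2 ships 10; R3 ships 75.)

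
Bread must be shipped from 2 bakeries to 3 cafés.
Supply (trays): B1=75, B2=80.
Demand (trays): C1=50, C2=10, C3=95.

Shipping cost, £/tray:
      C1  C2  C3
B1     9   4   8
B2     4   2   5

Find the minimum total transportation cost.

910

A cheapest plan:
  B1 to C2: 10 × £4 = £40
  B1 to C3: 65 × £8 = £520
  B2 to C1: 50 × £4 = £200
  B2 to C3: 30 × £5 = £150
Total = 40 + 520 + 200 + 150 = £910.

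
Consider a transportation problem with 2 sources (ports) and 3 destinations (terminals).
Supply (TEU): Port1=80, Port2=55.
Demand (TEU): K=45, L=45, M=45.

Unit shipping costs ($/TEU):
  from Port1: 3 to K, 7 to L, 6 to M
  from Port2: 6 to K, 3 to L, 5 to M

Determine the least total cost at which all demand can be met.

Optimal allocation:
  Port1→K: 45 × $3 = $135
  Port1→M: 35 × $6 = $210
  Port2→L: 45 × $3 = $135
  Port2→M: 10 × $5 = $50
Total = 135 + 210 + 135 + 50 = $530.
(Supply check: Port1 ships 80; Port2 ships 55.)

530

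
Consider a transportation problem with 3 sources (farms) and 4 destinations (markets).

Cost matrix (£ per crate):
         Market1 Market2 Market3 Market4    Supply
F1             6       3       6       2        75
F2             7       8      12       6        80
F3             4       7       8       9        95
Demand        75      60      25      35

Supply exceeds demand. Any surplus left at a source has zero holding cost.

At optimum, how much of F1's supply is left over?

0

An optimal plan:
  F1–Market2: 60 × £3 = £180
  F1–Market3: 5 × £6 = £30
  F1–Market4: 10 × £2 = £20
  F2–Market4: 25 × £6 = £150
  F3–Market1: 75 × £4 = £300
  F3–Market3: 20 × £8 = £160
Total cost = £840.
F1 ships 75 of its 75, leaving 0.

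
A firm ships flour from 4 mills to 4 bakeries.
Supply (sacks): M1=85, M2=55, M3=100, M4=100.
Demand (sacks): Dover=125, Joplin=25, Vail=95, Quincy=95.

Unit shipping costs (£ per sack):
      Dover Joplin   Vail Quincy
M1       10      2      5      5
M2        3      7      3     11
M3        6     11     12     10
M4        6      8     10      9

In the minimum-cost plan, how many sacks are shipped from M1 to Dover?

0

Solving gives:
  M1->Joplin: 25 sacks
  M1->Vail: 40 sacks
  M1->Quincy: 20 sacks
  M2->Vail: 55 sacks
  M3->Dover: 100 sacks
  M4->Dover: 25 sacks
  M4->Quincy: 75 sacks
Total cost = £1940.
The route M1→Dover is not used.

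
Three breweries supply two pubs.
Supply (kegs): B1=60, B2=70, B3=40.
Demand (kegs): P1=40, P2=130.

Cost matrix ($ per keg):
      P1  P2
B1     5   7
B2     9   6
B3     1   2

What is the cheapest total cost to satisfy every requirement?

A cheapest plan:
  B1->P1: 40 kegs
  B1->P2: 20 kegs
  B2->P2: 70 kegs
  B3->P2: 40 kegs
Total cost = $840.

840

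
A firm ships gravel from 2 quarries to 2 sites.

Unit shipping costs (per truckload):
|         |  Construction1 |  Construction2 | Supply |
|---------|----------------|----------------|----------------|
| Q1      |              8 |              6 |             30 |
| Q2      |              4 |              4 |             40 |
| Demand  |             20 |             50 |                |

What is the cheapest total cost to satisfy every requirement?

340

An optimal shipping plan:
  Q1 to Construction2: 30 truckloads
  Q2 to Construction1: 20 truckloads
  Q2 to Construction2: 20 truckloads
Total cost = 340.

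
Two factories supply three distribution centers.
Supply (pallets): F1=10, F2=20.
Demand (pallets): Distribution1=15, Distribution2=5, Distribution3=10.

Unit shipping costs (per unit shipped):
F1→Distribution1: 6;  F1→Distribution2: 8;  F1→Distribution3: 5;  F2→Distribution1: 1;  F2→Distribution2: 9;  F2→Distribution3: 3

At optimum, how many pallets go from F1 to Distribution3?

5

Optimal shipments:
  F1–Distribution2: 5 × 8 = 40
  F1–Distribution3: 5 × 5 = 25
  F2–Distribution1: 15 × 1 = 15
  F2–Distribution3: 5 × 3 = 15
Total cost = 95.
So F1→Distribution3 carries 5 pallets.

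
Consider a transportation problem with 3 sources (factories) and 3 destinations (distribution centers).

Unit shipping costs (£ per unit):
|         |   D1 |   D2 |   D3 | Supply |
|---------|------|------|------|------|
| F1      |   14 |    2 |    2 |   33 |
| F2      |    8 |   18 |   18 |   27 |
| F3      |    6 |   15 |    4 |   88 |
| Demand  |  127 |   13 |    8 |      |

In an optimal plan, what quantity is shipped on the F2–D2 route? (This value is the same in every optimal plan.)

The minimum-cost plan:
  F1–D1: 12 × £14 = £168
  F1–D2: 13 × £2 = £26
  F1–D3: 8 × £2 = £16
  F2–D1: 27 × £8 = £216
  F3–D1: 88 × £6 = £528
Total cost = £954.
The route F2→D2 is not used.

0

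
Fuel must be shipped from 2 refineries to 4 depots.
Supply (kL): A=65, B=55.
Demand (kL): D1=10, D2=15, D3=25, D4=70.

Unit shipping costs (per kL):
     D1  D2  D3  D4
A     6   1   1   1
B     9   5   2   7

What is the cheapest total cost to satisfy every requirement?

Optimal allocation:
  A->D4: 65 × 1 = 65
  B->D1: 10 × 9 = 90
  B->D2: 15 × 5 = 75
  B->D3: 25 × 2 = 50
  B->D4: 5 × 7 = 35
Total = 65 + 90 + 75 + 50 + 35 = 315.
(Supply check: A ships 65; B ships 55.)

315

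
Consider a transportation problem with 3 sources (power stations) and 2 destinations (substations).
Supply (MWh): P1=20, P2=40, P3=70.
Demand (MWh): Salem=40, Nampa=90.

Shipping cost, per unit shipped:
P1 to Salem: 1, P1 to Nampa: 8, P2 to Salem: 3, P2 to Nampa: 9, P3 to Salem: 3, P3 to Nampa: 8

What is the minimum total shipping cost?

820

An optimal shipping plan:
  P1→Salem: 20 × 1 = 20
  P2→Salem: 20 × 3 = 60
  P2→Nampa: 20 × 9 = 180
  P3→Nampa: 70 × 8 = 560
Total = 20 + 60 + 180 + 560 = 820.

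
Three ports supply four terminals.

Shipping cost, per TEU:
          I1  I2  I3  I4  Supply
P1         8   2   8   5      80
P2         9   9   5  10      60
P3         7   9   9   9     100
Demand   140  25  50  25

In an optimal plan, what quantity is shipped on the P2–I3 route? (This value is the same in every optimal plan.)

50

Optimal shipments:
  P1→I1: 30 × 8 = 240
  P1→I2: 25 × 2 = 50
  P1→I4: 25 × 5 = 125
  P2→I1: 10 × 9 = 90
  P2→I3: 50 × 5 = 250
  P3→I1: 100 × 7 = 700
Total cost = 1455.
So P2→I3 carries 50 TEU.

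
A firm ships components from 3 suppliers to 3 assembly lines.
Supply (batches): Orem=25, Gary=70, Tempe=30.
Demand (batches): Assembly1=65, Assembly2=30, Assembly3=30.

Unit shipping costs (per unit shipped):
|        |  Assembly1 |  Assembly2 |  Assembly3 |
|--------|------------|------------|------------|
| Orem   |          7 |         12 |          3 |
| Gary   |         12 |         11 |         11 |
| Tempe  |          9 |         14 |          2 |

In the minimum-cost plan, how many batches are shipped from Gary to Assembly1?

Solving gives:
  Orem–Assembly1: 25 × 7 = 175
  Gary–Assembly1: 40 × 12 = 480
  Gary–Assembly2: 30 × 11 = 330
  Tempe–Assembly3: 30 × 2 = 60
Total cost = 1045.
So Gary→Assembly1 carries 40 batches.

40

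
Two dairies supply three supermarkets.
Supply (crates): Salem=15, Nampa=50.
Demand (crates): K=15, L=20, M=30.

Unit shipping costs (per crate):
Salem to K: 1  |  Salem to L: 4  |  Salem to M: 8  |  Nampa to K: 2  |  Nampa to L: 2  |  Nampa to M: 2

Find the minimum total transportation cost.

An optimal shipping plan:
  Salem–K: 15 × 1 = 15
  Nampa–L: 20 × 2 = 40
  Nampa–M: 30 × 2 = 60
Total = 15 + 40 + 60 = 115.

115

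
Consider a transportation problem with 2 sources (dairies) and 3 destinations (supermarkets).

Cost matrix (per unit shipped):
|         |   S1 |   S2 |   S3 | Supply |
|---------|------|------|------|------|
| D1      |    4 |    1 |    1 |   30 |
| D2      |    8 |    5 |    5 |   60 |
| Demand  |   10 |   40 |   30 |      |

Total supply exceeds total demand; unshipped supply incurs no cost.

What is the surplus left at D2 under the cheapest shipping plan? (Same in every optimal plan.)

An optimal plan:
  D1 to S2: 30 crates
  D2 to S1: 10 crates
  D2 to S2: 10 crates
  D2 to S3: 30 crates
Total cost = 310.
D2 ships 50 of its 60, leaving 10.

10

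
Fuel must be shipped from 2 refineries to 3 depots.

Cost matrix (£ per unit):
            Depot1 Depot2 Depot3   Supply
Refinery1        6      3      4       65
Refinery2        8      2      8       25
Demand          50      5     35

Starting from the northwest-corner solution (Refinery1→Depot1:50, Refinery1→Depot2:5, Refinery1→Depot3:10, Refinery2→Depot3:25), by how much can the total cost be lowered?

65

Current plan cost = 50·6 + 5·3 + 10·4 + 25·8 = £555.
Optimal plan:
  Refinery1->Depot1: 30 kL
  Refinery1->Depot3: 35 kL
  Refinery2->Depot1: 20 kL
  Refinery2->Depot2: 5 kL
Optimal cost = £490.
Saving = 555 − 490 = £65.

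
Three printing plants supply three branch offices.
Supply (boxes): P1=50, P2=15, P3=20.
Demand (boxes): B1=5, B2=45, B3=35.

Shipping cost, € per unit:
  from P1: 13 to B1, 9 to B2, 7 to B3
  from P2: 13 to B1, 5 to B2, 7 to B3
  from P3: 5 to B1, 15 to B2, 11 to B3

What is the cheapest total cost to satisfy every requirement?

One minimum-cost allocation:
  P1–B2: 30 boxes
  P1–B3: 20 boxes
  P2–B2: 15 boxes
  P3–B1: 5 boxes
  P3–B3: 15 boxes
Total cost = €675.

675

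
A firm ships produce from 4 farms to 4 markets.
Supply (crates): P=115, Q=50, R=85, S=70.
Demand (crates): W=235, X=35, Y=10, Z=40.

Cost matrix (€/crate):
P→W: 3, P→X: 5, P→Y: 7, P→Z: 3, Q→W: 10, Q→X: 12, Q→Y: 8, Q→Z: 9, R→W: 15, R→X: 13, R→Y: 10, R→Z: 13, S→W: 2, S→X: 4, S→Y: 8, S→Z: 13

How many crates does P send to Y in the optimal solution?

Optimal shipments:
  P to W: 115 × €3 = €345
  Q to W: 50 × €10 = €500
  R to X: 35 × €13 = €455
  R to Y: 10 × €10 = €100
  R to Z: 40 × €13 = €520
  S to W: 70 × €2 = €140
Total cost = €2060.
The route P→Y is not used.

0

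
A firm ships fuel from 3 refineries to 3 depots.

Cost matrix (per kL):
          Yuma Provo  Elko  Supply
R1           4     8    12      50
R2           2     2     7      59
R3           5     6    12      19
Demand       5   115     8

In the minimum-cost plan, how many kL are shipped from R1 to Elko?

8

The minimum-cost plan:
  R1 to Yuma: 5 × 4 = 20
  R1 to Provo: 37 × 8 = 296
  R1 to Elko: 8 × 12 = 96
  R2 to Provo: 59 × 2 = 118
  R3 to Provo: 19 × 6 = 114
Total cost = 644.
So R1→Elko carries 8 kL.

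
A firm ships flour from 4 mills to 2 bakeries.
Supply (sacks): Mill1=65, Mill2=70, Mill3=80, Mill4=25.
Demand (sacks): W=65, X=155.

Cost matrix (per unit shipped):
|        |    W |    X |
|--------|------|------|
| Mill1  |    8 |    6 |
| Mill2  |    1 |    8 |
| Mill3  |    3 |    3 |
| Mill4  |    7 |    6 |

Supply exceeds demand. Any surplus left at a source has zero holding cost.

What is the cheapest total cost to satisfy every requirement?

An optimal shipping plan:
  Mill1→X: 65 × 6 = 390
  Mill2→W: 65 × 1 = 65
  Mill3→X: 80 × 3 = 240
  Mill4→X: 10 × 6 = 60
Total = 390 + 65 + 240 + 60 = 755.
(Supply check: Mill1 ships 65; Mill2 ships 65; Mill3 ships 80; Mill4 ships 10.)

755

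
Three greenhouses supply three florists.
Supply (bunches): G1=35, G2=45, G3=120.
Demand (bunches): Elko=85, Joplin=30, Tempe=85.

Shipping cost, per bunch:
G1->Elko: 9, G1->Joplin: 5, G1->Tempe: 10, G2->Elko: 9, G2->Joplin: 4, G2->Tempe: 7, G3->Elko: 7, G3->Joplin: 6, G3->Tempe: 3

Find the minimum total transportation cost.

1070

An optimal shipping plan:
  G1 to Elko: 35 × 9 = 315
  G2 to Elko: 15 × 9 = 135
  G2 to Joplin: 30 × 4 = 120
  G3 to Elko: 35 × 7 = 245
  G3 to Tempe: 85 × 3 = 255
Total = 315 + 135 + 120 + 245 + 255 = 1070.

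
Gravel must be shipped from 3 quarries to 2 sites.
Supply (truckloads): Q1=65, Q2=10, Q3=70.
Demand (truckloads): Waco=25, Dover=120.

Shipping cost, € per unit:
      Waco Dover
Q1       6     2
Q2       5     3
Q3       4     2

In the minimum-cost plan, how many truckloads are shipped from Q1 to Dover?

65

The minimum-cost plan:
  Q1 to Dover: 65 × €2 = €130
  Q2 to Waco: 10 × €5 = €50
  Q3 to Waco: 15 × €4 = €60
  Q3 to Dover: 55 × €2 = €110
Total cost = €350.
So Q1→Dover carries 65 truckloads.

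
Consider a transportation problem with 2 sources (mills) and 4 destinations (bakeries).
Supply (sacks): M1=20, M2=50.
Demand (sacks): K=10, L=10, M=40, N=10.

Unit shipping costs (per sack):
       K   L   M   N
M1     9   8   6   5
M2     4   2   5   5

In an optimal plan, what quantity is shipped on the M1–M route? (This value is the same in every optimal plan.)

10

Solving gives:
  M1->M: 10 × 6 = 60
  M1->N: 10 × 5 = 50
  M2->K: 10 × 4 = 40
  M2->L: 10 × 2 = 20
  M2->M: 30 × 5 = 150
Total cost = 320.
So M1→M carries 10 sacks.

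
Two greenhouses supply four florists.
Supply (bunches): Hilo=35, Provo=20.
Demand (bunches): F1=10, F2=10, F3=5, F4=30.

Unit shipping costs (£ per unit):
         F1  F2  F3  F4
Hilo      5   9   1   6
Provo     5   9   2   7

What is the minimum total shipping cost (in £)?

An optimal shipping plan:
  Hilo->F3: 5 × £1 = £5
  Hilo->F4: 30 × £6 = £180
  Provo->F1: 10 × £5 = £50
  Provo->F2: 10 × £9 = £90
Total = 5 + 180 + 50 + 90 = £325.

325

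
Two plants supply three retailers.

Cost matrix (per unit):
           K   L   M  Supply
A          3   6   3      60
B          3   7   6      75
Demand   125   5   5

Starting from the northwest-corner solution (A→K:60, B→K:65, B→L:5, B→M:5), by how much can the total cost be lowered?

20

Current plan cost = 60·3 + 65·3 + 5·7 + 5·6 = 440.
Optimal plan:
  A–K: 50 × 3 = 150
  A–L: 5 × 6 = 30
  A–M: 5 × 3 = 15
  B–K: 75 × 3 = 225
Optimal cost = 420.
Saving = 440 − 420 = 20.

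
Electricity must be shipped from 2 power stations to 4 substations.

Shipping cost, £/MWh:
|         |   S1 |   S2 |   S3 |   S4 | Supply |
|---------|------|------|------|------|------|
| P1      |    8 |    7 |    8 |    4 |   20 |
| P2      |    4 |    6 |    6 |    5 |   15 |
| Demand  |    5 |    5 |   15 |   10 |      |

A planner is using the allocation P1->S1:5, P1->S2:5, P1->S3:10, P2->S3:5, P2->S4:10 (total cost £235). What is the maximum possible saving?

40

Current plan cost = 5·8 + 5·7 + 10·8 + 5·6 + 10·5 = £235.
Optimal plan:
  P1–S2: 5 × £7 = £35
  P1–S3: 5 × £8 = £40
  P1–S4: 10 × £4 = £40
  P2–S1: 5 × £4 = £20
  P2–S3: 10 × £6 = £60
Optimal cost = £195.
Saving = 235 − 195 = £40.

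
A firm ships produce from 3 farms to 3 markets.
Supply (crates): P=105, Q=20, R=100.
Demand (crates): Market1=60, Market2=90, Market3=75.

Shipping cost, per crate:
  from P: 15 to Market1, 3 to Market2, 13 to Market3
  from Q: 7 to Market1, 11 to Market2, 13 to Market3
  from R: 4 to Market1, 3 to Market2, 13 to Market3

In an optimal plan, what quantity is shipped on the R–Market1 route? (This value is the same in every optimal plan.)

Optimal shipments:
  P–Market2: 50 × 3 = 150
  P–Market3: 55 × 13 = 715
  Q–Market3: 20 × 13 = 260
  R–Market1: 60 × 4 = 240
  R–Market2: 40 × 3 = 120
Total cost = 1485.
So R→Market1 carries 60 crates.

60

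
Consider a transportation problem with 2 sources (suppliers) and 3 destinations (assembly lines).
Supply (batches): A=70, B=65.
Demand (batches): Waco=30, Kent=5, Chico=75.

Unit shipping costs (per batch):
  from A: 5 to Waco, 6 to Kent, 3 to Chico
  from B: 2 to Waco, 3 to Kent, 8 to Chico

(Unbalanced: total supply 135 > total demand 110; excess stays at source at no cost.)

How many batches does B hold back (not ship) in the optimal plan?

25

An optimal plan:
  A–Chico: 70 × 3 = 210
  B–Waco: 30 × 2 = 60
  B–Kent: 5 × 3 = 15
  B–Chico: 5 × 8 = 40
Total cost = 325.
B ships 40 of its 65, leaving 25.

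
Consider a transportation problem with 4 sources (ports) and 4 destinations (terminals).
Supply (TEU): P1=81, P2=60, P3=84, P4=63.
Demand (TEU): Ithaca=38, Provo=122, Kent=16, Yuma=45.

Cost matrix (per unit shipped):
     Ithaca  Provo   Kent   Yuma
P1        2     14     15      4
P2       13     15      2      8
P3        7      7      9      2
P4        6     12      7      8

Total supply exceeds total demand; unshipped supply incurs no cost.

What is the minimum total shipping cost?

Optimal allocation:
  P1 to Ithaca: 38 TEU
  P1 to Yuma: 43 TEU
  P2 to Kent: 16 TEU
  P3 to Provo: 82 TEU
  P3 to Yuma: 2 TEU
  P4 to Provo: 40 TEU
Total cost = 1338.

1338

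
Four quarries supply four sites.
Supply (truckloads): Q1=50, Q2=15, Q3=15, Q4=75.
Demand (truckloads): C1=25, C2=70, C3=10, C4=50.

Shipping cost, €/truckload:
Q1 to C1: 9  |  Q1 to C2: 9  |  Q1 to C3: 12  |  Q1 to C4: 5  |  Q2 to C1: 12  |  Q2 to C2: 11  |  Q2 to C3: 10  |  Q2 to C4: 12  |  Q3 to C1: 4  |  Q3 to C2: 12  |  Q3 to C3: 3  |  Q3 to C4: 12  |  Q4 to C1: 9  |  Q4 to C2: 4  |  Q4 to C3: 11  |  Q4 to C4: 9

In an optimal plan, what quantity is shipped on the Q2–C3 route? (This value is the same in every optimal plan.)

Solving gives:
  Q1→C4: 50 × €5 = €250
  Q2→C1: 5 × €12 = €60
  Q2→C3: 10 × €10 = €100
  Q3→C1: 15 × €4 = €60
  Q4→C1: 5 × €9 = €45
  Q4→C2: 70 × €4 = €280
Total cost = €795.
So Q2→C3 carries 10 truckloads.

10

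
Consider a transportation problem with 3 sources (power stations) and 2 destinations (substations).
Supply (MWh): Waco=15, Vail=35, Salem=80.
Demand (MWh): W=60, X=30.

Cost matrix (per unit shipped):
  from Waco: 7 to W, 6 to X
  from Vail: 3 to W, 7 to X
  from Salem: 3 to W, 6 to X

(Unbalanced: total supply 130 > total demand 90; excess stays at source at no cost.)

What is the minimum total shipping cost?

A cheapest plan:
  Waco–X: 15 × 6 = 90
  Salem–W: 60 × 3 = 180
  Salem–X: 15 × 6 = 90
Total = 90 + 180 + 90 = 360.
(Supply check: Waco ships 15; Vail ships 0; Salem ships 75.)

360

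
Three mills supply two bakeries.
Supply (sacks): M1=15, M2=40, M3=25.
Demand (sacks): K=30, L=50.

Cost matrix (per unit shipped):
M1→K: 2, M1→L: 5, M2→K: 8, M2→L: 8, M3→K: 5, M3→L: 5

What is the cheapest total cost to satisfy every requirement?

Optimal allocation:
  M1–K: 15 × 2 = 30
  M2–K: 15 × 8 = 120
  M2–L: 25 × 8 = 200
  M3–L: 25 × 5 = 125
Total = 30 + 120 + 200 + 125 = 475.

475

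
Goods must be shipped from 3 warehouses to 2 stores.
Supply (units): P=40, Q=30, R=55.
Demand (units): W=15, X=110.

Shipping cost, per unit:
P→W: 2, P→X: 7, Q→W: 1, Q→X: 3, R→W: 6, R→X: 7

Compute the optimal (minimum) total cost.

One minimum-cost allocation:
  P→W: 15 units
  P→X: 25 units
  Q→X: 30 units
  R→X: 55 units
Total cost = 680.

680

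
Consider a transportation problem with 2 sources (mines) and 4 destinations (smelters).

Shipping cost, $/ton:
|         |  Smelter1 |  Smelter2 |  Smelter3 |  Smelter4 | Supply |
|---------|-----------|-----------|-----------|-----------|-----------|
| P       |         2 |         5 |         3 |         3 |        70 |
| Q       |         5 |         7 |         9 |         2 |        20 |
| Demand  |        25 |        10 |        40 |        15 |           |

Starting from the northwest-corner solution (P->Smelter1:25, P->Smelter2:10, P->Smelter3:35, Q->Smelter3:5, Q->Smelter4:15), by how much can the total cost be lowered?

Current plan cost = 25·2 + 10·5 + 35·3 + 5·9 + 15·2 = $280.
Optimal plan:
  P->Smelter1: 25 × $2 = $50
  P->Smelter2: 5 × $5 = $25
  P->Smelter3: 40 × $3 = $120
  Q->Smelter2: 5 × $7 = $35
  Q->Smelter4: 15 × $2 = $30
Optimal cost = $260.
Saving = 280 − 260 = $20.

20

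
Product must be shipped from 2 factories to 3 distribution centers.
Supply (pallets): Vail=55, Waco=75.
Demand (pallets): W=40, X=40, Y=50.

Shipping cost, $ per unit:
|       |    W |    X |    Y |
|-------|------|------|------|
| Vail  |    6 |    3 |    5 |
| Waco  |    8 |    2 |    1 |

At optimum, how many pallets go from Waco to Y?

50

Solving gives:
  Vail→W: 40 × $6 = $240
  Vail→X: 15 × $3 = $45
  Waco→X: 25 × $2 = $50
  Waco→Y: 50 × $1 = $50
Total cost = $385.
So Waco→Y carries 50 pallets.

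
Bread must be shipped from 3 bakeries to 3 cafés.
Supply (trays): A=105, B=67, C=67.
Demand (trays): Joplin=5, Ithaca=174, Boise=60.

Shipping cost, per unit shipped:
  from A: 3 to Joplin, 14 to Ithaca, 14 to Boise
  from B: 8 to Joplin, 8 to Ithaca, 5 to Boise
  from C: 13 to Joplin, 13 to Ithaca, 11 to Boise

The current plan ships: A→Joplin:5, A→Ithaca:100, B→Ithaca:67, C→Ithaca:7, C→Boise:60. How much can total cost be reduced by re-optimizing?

60

Current plan cost = 5·3 + 100·14 + 67·8 + 7·13 + 60·11 = 2702.
Optimal plan:
  A→Joplin: 5 trays
  A→Ithaca: 100 trays
  B→Ithaca: 7 trays
  B→Boise: 60 trays
  C→Ithaca: 67 trays
Optimal cost = 2642.
Saving = 2702 − 2642 = 60.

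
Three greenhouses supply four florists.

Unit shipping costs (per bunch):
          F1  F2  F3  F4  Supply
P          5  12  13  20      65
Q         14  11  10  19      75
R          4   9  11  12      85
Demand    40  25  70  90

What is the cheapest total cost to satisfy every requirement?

2315

Optimal allocation:
  P->F1: 40 × 5 = 200
  P->F2: 25 × 12 = 300
  Q->F3: 70 × 10 = 700
  Q->F4: 5 × 19 = 95
  R->F4: 85 × 12 = 1020
Total = 200 + 300 + 700 + 95 + 1020 = 2315.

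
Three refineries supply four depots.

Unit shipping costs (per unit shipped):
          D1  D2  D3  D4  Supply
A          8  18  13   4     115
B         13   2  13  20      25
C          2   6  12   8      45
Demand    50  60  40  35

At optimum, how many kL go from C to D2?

Solving gives:
  A to D1: 40 kL
  A to D3: 40 kL
  A to D4: 35 kL
  B to D2: 25 kL
  C to D1: 10 kL
  C to D2: 35 kL
Total cost = 1260.
So C→D2 carries 35 kL.

35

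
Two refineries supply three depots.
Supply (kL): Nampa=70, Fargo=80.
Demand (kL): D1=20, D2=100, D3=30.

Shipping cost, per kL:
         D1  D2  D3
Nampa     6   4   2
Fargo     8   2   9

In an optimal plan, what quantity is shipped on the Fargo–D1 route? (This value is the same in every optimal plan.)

Optimal shipments:
  Nampa->D1: 20 kL
  Nampa->D2: 20 kL
  Nampa->D3: 30 kL
  Fargo->D2: 80 kL
Total cost = 420.
The route Fargo→D1 is not used.

0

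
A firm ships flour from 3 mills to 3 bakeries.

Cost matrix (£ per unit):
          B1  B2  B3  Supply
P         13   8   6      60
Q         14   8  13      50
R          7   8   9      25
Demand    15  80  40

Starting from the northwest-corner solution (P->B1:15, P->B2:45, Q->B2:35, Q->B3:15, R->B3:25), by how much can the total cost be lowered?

Current plan cost = 15·13 + 45·8 + 35·8 + 15·13 + 25·9 = £1255.
Optimal plan:
  P–B2: 20 × £8 = £160
  P–B3: 40 × £6 = £240
  Q–B2: 50 × £8 = £400
  R–B1: 15 × £7 = £105
  R–B2: 10 × £8 = £80
Optimal cost = £985.
Saving = 1255 − 985 = £270.

270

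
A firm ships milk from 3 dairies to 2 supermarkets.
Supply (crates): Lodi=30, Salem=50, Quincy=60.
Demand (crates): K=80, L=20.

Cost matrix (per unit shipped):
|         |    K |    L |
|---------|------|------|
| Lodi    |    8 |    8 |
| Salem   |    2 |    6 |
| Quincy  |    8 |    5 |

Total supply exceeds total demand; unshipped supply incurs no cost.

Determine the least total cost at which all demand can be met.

A cheapest plan:
  Salem->K: 50 × 2 = 100
  Quincy->K: 30 × 8 = 240
  Quincy->L: 20 × 5 = 100
Total = 100 + 240 + 100 = 440.

440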